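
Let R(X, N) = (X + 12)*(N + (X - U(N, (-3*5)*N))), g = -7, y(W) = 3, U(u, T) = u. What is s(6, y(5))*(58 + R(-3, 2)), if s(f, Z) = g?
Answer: -217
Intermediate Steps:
s(f, Z) = -7
R(X, N) = X*(12 + X) (R(X, N) = (X + 12)*(N + (X - N)) = (12 + X)*X = X*(12 + X))
s(6, y(5))*(58 + R(-3, 2)) = -7*(58 - 3*(12 - 3)) = -7*(58 - 3*9) = -7*(58 - 27) = -7*31 = -217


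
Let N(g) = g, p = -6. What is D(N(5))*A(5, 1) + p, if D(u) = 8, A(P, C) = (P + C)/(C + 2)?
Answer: 10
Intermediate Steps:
A(P, C) = (C + P)/(2 + C)
D(N(5))*A(5, 1) + p = 8*((1 + 5)/(2 + 1)) - 6 = 8*(6/3) - 6 = 8*((1/3)*6) - 6 = 8*2 - 6 = 16 - 6 = 10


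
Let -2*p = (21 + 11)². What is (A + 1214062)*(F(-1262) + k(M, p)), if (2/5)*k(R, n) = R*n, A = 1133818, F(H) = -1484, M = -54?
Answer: 158801211680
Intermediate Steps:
p = -512 (p = -(21 + 11)²/2 = -½*32² = -½*1024 = -512)
k(R, n) = 5*R*n/2 (k(R, n) = 5*(R*n)/2 = 5*R*n/2)
(A + 1214062)*(F(-1262) + k(M, p)) = (1133818 + 1214062)*(-1484 + (5/2)*(-54)*(-512)) = 2347880*(-1484 + 69120) = 2347880*67636 = 158801211680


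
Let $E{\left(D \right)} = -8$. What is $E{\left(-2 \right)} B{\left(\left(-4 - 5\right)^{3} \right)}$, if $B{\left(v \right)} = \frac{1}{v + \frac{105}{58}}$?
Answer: $\frac{464}{42177} \approx 0.011001$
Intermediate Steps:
$B{\left(v \right)} = \frac{1}{\frac{105}{58} + v}$ ($B{\left(v \right)} = \frac{1}{v + 105 \cdot \frac{1}{58}} = \frac{1}{v + \frac{105}{58}} = \frac{1}{\frac{105}{58} + v}$)
$E{\left(-2 \right)} B{\left(\left(-4 - 5\right)^{3} \right)} = - 8 \frac{58}{105 + 58 \left(-4 - 5\right)^{3}} = - 8 \frac{58}{105 + 58 \left(-9\right)^{3}} = - 8 \frac{58}{105 + 58 \left(-729\right)} = - 8 \frac{58}{105 - 42282} = - 8 \frac{58}{-42177} = - 8 \cdot 58 \left(- \frac{1}{42177}\right) = \left(-8\right) \left(- \frac{58}{42177}\right) = \frac{464}{42177}$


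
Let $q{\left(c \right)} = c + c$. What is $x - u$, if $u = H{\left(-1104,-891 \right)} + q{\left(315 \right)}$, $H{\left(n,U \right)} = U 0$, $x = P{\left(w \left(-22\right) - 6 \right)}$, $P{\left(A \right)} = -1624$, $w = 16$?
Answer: $-2254$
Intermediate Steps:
$x = -1624$
$q{\left(c \right)} = 2 c$
$H{\left(n,U \right)} = 0$
$u = 630$ ($u = 0 + 2 \cdot 315 = 0 + 630 = 630$)
$x - u = -1624 - 630 = -2254$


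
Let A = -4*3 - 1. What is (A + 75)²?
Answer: 3844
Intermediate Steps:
A = -13 (A = -12 - 1 = -13)
(A + 75)² = (-13 + 75)² = 62² = 3844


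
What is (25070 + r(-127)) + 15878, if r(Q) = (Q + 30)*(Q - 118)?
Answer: 64713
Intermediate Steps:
r(Q) = (-118 + Q)*(30 + Q) (r(Q) = (30 + Q)*(-118 + Q) = (-118 + Q)*(30 + Q))
(25070 + r(-127)) + 15878 = (25070 + (-3540 + (-127)² - 88*(-127))) + 15878 = (25070 + (-3540 + 16129 + 11176)) + 15878 = (25070 + 23765) + 15878 = 48835 + 15878 = 64713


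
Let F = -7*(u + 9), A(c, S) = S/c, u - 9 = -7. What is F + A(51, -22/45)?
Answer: -176737/2295 ≈ -77.010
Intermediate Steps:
u = 2 (u = 9 - 7 = 2)
F = -77 (F = -7*(2 + 9) = -7*11 = -77)
F + A(51, -22/45) = -77 - 22/45/51 = -77 - 22*1/45*(1/51) = -77 - 22/45*1/51 = -77 - 22/2295 = -176737/2295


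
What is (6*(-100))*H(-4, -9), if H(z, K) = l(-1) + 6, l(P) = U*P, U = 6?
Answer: 0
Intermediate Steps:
l(P) = 6*P
H(z, K) = 0 (H(z, K) = 6*(-1) + 6 = -6 + 6 = 0)
(6*(-100))*H(-4, -9) = (6*(-100))*0 = -600*0 = 0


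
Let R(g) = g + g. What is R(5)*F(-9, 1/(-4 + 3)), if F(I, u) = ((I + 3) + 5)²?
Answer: 10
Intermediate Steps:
F(I, u) = (8 + I)² (F(I, u) = ((3 + I) + 5)² = (8 + I)²)
R(g) = 2*g
R(5)*F(-9, 1/(-4 + 3)) = (2*5)*(8 - 9)² = 10*(-1)² = 10*1 = 10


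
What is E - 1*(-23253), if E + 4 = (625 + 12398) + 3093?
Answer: 39365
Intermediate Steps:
E = 16112 (E = -4 + ((625 + 12398) + 3093) = -4 + (13023 + 3093) = -4 + 16116 = 16112)
E - 1*(-23253) = 16112 - 1*(-23253) = 16112 + 23253 = 39365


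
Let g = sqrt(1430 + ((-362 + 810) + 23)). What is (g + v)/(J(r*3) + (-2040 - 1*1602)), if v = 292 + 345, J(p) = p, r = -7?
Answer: -637/3663 - sqrt(1901)/3663 ≈ -0.18580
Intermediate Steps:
g = sqrt(1901) (g = sqrt(1430 + (448 + 23)) = sqrt(1430 + 471) = sqrt(1901) ≈ 43.600)
v = 637
(g + v)/(J(r*3) + (-2040 - 1*1602)) = (sqrt(1901) + 637)/(-7*3 + (-2040 - 1*1602)) = (637 + sqrt(1901))/(-21 + (-2040 - 1602)) = (637 + sqrt(1901))/(-21 - 3642) = (637 + sqrt(1901))/(-3663) = (637 + sqrt(1901))*(-1/3663) = -637/3663 - sqrt(1901)/3663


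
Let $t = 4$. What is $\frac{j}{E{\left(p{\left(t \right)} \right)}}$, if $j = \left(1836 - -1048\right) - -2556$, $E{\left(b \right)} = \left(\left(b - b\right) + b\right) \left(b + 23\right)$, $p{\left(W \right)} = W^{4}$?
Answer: $\frac{85}{1116} \approx 0.076165$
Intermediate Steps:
$E{\left(b \right)} = b \left(23 + b\right)$ ($E{\left(b \right)} = \left(0 + b\right) \left(23 + b\right) = b \left(23 + b\right)$)
$j = 5440$ ($j = \left(1836 + 1048\right) + 2556 = 2884 + 2556 = 5440$)
$\frac{j}{E{\left(p{\left(t \right)} \right)}} = \frac{5440}{4^{4} \left(23 + 4^{4}\right)} = \frac{5440}{256 \left(23 + 256\right)} = \frac{5440}{256 \cdot 279} = \frac{5440}{71424} = 5440 \cdot \frac{1}{71424} = \frac{85}{1116}$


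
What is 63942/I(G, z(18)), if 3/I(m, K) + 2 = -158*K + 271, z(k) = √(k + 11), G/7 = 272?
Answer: 5733466 - 3367612*√29 ≈ -1.2402e+7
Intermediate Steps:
G = 1904 (G = 7*272 = 1904)
z(k) = √(11 + k)
I(m, K) = 3/(269 - 158*K) (I(m, K) = 3/(-2 + (-158*K + 271)) = 3/(-2 + (271 - 158*K)) = 3/(269 - 158*K))
63942/I(G, z(18)) = 63942/((-3/(-269 + 158*√(11 + 18)))) = 63942/((-3/(-269 + 158*√29))) = 63942*(269/3 - 158*√29/3) = 5733466 - 3367612*√29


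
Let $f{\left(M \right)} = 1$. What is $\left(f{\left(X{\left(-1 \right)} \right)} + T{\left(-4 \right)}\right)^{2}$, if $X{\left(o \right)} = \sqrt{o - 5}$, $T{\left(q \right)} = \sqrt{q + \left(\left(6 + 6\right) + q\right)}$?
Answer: $9$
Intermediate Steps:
$T{\left(q \right)} = \sqrt{12 + 2 q}$ ($T{\left(q \right)} = \sqrt{q + \left(12 + q\right)} = \sqrt{12 + 2 q}$)
$X{\left(o \right)} = \sqrt{-5 + o}$
$\left(f{\left(X{\left(-1 \right)} \right)} + T{\left(-4 \right)}\right)^{2} = \left(1 + \sqrt{12 + 2 \left(-4\right)}\right)^{2} = \left(1 + \sqrt{12 - 8}\right)^{2} = \left(1 + \sqrt{4}\right)^{2} = \left(1 + 2\right)^{2} = 3^{2} = 9$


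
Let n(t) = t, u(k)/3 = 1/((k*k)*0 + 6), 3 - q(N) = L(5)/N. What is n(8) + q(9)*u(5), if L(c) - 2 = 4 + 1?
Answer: 82/9 ≈ 9.1111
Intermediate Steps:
L(c) = 7 (L(c) = 2 + (4 + 1) = 2 + 5 = 7)
q(N) = 3 - 7/N
u(k) = 1/2 (u(k) = 3/((k*k)*0 + 6) = 3/(k**2*0 + 6) = 3/(0 + 6) = 3/6 = 3*(1/6) = 1/2)
n(8) + q(9)*u(5) = 8 + (3 - 7/9)*(1/2) = 8 + (20/9)*(1/2) = 8 + 10/9 = 82/9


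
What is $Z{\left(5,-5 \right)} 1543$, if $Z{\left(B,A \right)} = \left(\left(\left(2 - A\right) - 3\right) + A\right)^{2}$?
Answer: $1543$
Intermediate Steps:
$Z{\left(B,A \right)} = 1$ ($Z{\left(B,A \right)} = \left(\left(-1 - A\right) + A\right)^{2} = \left(-1\right)^{2} = 1$)
$Z{\left(5,-5 \right)} 1543 = 1 \cdot 1543 = 1543$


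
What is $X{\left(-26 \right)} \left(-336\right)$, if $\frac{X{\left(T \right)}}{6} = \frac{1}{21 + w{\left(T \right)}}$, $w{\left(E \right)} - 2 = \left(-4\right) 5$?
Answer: $-672$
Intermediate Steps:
$w{\left(E \right)} = -18$ ($w{\left(E \right)} = 2 - 20 = -18$)
$X{\left(T \right)} = 2$ ($X{\left(T \right)} = \frac{6}{21 - 18} = \frac{6}{3} = 6 \cdot \frac{1}{3} = 2$)
$X{\left(-26 \right)} \left(-336\right) = 2 \left(-336\right) = -672$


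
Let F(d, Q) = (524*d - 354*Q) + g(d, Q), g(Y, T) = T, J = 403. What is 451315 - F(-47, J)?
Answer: 618202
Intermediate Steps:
F(d, Q) = -353*Q + 524*d (F(d, Q) = (524*d - 354*Q) + Q = (-354*Q + 524*d) + Q = -353*Q + 524*d)
451315 - F(-47, J) = 451315 - (-353*403 + 524*(-47)) = 451315 - (-142259 - 24628) = 451315 - 1*(-166887) = 451315 + 166887 = 618202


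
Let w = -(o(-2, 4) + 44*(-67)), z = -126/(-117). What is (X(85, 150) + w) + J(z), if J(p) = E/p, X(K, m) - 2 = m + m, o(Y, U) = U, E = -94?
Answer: 22111/7 ≈ 3158.7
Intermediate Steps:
X(K, m) = 2 + 2*m (X(K, m) = 2 + (m + m) = 2 + 2*m)
z = 14/13 (z = -126*(-1/117) = 14/13 ≈ 1.0769)
w = 2944 (w = -(4 + 44*(-67)) = -(4 - 2948) = -1*(-2944) = 2944)
J(p) = -94/p
(X(85, 150) + w) + J(z) = ((2 + 2*150) + 2944) - 94/14/13 = ((2 + 300) + 2944) - 94*13/14 = (302 + 2944) - 611/7 = 3246 - 611/7 = 22111/7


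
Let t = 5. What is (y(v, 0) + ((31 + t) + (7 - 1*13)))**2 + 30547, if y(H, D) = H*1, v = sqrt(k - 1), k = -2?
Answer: 31444 + 60*I*sqrt(3) ≈ 31444.0 + 103.92*I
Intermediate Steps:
v = I*sqrt(3) (v = sqrt(-2 - 1) = sqrt(-3) = I*sqrt(3) ≈ 1.732*I)
y(H, D) = H
(y(v, 0) + ((31 + t) + (7 - 1*13)))**2 + 30547 = (I*sqrt(3) + ((31 + 5) + (7 - 1*13)))**2 + 30547 = (I*sqrt(3) + (36 + (7 - 13)))**2 + 30547 = (I*sqrt(3) + (36 - 6))**2 + 30547 = (I*sqrt(3) + 30)**2 + 30547 = (30 + I*sqrt(3))**2 + 30547 = 30547 + (30 + I*sqrt(3))**2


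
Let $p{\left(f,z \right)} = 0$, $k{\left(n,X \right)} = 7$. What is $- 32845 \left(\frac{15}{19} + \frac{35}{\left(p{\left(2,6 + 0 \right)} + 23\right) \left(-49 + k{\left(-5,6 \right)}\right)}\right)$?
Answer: $- \frac{64868875}{2622} \approx -24740.0$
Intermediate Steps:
$- 32845 \left(\frac{15}{19} + \frac{35}{\left(p{\left(2,6 + 0 \right)} + 23\right) \left(-49 + k{\left(-5,6 \right)}\right)}\right) = - 32845 \left(\frac{15}{19} + \frac{35}{\left(0 + 23\right) \left(-49 + 7\right)}\right) = - 32845 \left(15 \cdot \frac{1}{19} + \frac{35}{23 \left(-42\right)}\right) = - 32845 \left(\frac{15}{19} + \frac{35}{-966}\right) = - 32845 \left(\frac{15}{19} + 35 \left(- \frac{1}{966}\right)\right) = - 32845 \left(\frac{15}{19} - \frac{5}{138}\right) = \left(-32845\right) \frac{1975}{2622} = - \frac{64868875}{2622}$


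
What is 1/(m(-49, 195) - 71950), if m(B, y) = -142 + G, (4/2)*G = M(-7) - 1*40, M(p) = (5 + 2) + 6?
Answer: -2/144211 ≈ -1.3869e-5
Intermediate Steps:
M(p) = 13 (M(p) = 7 + 6 = 13)
G = -27/2 (G = (13 - 1*40)/2 = (13 - 40)/2 = (½)*(-27) = -27/2 ≈ -13.500)
m(B, y) = -311/2 (m(B, y) = -142 - 27/2 = -311/2)
1/(m(-49, 195) - 71950) = 1/(-311/2 - 71950) = 1/(-144211/2) = -2/144211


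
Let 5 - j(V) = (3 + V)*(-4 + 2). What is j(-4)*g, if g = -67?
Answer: -201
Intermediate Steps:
j(V) = 11 + 2*V (j(V) = 5 - (3 + V)*(-4 + 2) = 5 - (3 + V)*(-2) = 5 - (-6 - 2*V) = 5 + (6 + 2*V) = 11 + 2*V)
j(-4)*g = (11 + 2*(-4))*(-67) = (11 - 8)*(-67) = 3*(-67) = -201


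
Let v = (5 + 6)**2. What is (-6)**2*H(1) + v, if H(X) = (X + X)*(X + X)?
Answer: 265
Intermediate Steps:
v = 121 (v = 11**2 = 121)
H(X) = 4*X**2 (H(X) = (2*X)*(2*X) = 4*X**2)
(-6)**2*H(1) + v = (-6)**2*(4*1**2) + 121 = 36*(4*1) + 121 = 36*4 + 121 = 144 + 121 = 265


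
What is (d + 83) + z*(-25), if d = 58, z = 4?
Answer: 41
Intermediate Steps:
(d + 83) + z*(-25) = (58 + 83) + 4*(-25) = 141 - 100 = 41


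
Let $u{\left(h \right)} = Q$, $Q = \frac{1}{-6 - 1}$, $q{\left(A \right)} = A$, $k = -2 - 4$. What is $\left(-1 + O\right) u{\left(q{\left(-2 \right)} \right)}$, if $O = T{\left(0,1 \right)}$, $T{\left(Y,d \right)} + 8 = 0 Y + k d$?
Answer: $\frac{15}{7} \approx 2.1429$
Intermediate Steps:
$k = -6$
$Q = - \frac{1}{7}$ ($Q = \frac{1}{-7} = - \frac{1}{7} \approx -0.14286$)
$u{\left(h \right)} = - \frac{1}{7}$
$T{\left(Y,d \right)} = -8 - 6 d$ ($T{\left(Y,d \right)} = -8 + \left(0 Y - 6 d\right) = -8 + \left(0 - 6 d\right) = -8 - 6 d$)
$O = -14$ ($O = -8 - 6 = -14$)
$\left(-1 + O\right) u{\left(q{\left(-2 \right)} \right)} = \left(-1 - 14\right) \left(- \frac{1}{7}\right) = \left(-15\right) \left(- \frac{1}{7}\right) = \frac{15}{7}$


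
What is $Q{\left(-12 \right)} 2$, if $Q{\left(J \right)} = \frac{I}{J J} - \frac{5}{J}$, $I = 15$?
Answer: $\frac{25}{24} \approx 1.0417$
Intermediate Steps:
$Q{\left(J \right)} = - \frac{5}{J} + \frac{15}{J^{2}}$ ($Q{\left(J \right)} = \frac{15}{J J} - \frac{5}{J} = \frac{15}{J^{2}} - \frac{5}{J} = - \frac{5}{J} + \frac{15}{J^{2}}$)
$Q{\left(-12 \right)} 2 = \frac{5 \left(3 - -12\right)}{144} \cdot 2 = 5 \cdot \frac{1}{144} \left(3 + 12\right) 2 = 5 \cdot \frac{1}{144} \cdot 15 \cdot 2 = \frac{25}{48} \cdot 2 = \frac{25}{24}$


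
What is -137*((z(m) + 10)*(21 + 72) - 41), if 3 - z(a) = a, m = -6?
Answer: -236462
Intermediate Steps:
z(a) = 3 - a
-137*((z(m) + 10)*(21 + 72) - 41) = -137*(((3 - 1*(-6)) + 10)*(21 + 72) - 41) = -137*(((3 + 6) + 10)*93 - 41) = -137*((9 + 10)*93 - 41) = -137*(19*93 - 41) = -137*(1767 - 41) = -137*1726 = -236462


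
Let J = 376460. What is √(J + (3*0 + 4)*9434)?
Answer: 2*√103549 ≈ 643.58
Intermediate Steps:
√(J + (3*0 + 4)*9434) = √(376460 + (3*0 + 4)*9434) = √(376460 + (0 + 4)*9434) = √(376460 + 4*9434) = √(376460 + 37736) = √414196 = 2*√103549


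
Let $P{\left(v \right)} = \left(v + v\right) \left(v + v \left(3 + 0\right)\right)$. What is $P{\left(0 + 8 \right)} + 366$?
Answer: $878$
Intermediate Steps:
$P{\left(v \right)} = 8 v^{2}$ ($P{\left(v \right)} = 2 v \left(v + v 3\right) = 2 v \left(v + 3 v\right) = 2 v 4 v = 8 v^{2}$)
$P{\left(0 + 8 \right)} + 366 = 8 \left(0 + 8\right)^{2} + 366 = 8 \cdot 8^{2} + 366 = 8 \cdot 64 + 366 = 512 + 366 = 878$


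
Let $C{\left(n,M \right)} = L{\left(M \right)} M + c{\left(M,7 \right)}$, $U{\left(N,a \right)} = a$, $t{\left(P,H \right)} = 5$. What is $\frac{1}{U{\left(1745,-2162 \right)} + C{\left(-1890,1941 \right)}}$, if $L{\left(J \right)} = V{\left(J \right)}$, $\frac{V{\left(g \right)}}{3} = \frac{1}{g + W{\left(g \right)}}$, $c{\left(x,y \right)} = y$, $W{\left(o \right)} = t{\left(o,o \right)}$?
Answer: $- \frac{1946}{4187807} \approx -0.00046468$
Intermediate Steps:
$W{\left(o \right)} = 5$
$V{\left(g \right)} = \frac{3}{5 + g}$ ($V{\left(g \right)} = \frac{3}{g + 5} = \frac{3}{5 + g}$)
$L{\left(J \right)} = \frac{3}{5 + J}$
$C{\left(n,M \right)} = 7 + \frac{3 M}{5 + M}$ ($C{\left(n,M \right)} = \frac{3}{5 + M} M + 7 = \frac{3 M}{5 + M} + 7 = 7 + \frac{3 M}{5 + M}$)
$\frac{1}{U{\left(1745,-2162 \right)} + C{\left(-1890,1941 \right)}} = \frac{1}{-2162 + \frac{5 \left(7 + 2 \cdot 1941\right)}{5 + 1941}} = \frac{1}{-2162 + \frac{5 \left(7 + 3882\right)}{1946}} = \frac{1}{-2162 + 5 \cdot \frac{1}{1946} \cdot 3889} = \frac{1}{-2162 + \frac{19445}{1946}} = \frac{1}{- \frac{4187807}{1946}} = - \frac{1946}{4187807}$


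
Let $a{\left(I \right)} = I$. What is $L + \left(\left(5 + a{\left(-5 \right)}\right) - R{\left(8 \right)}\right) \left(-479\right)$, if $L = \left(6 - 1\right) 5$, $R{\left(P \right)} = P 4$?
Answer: $15353$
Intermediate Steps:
$R{\left(P \right)} = 4 P$
$L = 25$ ($L = 5 \cdot 5 = 25$)
$L + \left(\left(5 + a{\left(-5 \right)}\right) - R{\left(8 \right)}\right) \left(-479\right) = 25 + \left(\left(5 - 5\right) - 4 \cdot 8\right) \left(-479\right) = 25 + \left(0 - 32\right) \left(-479\right) = 25 - -15328 = 25 + 15328 = 15353$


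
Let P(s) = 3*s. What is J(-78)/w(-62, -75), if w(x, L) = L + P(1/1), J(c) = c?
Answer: 13/12 ≈ 1.0833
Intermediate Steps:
w(x, L) = 3 + L (w(x, L) = L + 3/1 = L + 3*1 = L + 3 = 3 + L)
J(-78)/w(-62, -75) = -78/(3 - 75) = -78/(-72) = -78*(-1/72) = 13/12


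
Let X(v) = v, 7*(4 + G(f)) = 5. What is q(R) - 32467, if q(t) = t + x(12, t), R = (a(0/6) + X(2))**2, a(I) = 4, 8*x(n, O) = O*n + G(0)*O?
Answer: -453485/14 ≈ -32392.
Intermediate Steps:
G(f) = -23/7 (G(f) = -4 + (1/7)*5 = -4 + 5/7 = -23/7)
x(n, O) = -23*O/56 + O*n/8 (x(n, O) = (O*n - 23*O/7)/8 = (-23*O/7 + O*n)/8 = -23*O/56 + O*n/8)
R = 36 (R = (4 + 2)**2 = 6**2 = 36)
q(t) = 117*t/56 (q(t) = t + t*(-23 + 7*12)/56 = t + t*(-23 + 84)/56 = t + (1/56)*t*61 = t + 61*t/56 = 117*t/56)
q(R) - 32467 = (117/56)*36 - 32467 = 1053/14 - 32467 = -453485/14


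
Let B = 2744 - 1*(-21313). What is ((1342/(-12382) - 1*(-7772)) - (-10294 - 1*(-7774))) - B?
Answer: -85219786/6191 ≈ -13765.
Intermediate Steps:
B = 24057 (B = 2744 + 21313 = 24057)
((1342/(-12382) - 1*(-7772)) - (-10294 - 1*(-7774))) - B = ((1342/(-12382) - 1*(-7772)) - (-10294 - 1*(-7774))) - 1*24057 = ((1342*(-1/12382) + 7772) - (-10294 + 7774)) - 24057 = ((-671/6191 + 7772) - 1*(-2520)) - 24057 = (48115781/6191 + 2520) - 24057 = 63717101/6191 - 24057 = -85219786/6191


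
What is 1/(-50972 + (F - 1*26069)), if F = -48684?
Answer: -1/125725 ≈ -7.9539e-6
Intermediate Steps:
1/(-50972 + (F - 1*26069)) = 1/(-50972 + (-48684 - 1*26069)) = 1/(-50972 + (-48684 - 26069)) = 1/(-50972 - 74753) = 1/(-125725) = -1/125725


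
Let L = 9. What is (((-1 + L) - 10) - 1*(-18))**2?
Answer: 256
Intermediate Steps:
(((-1 + L) - 10) - 1*(-18))**2 = (((-1 + 9) - 10) - 1*(-18))**2 = ((8 - 10) + 18)**2 = (-2 + 18)**2 = 16**2 = 256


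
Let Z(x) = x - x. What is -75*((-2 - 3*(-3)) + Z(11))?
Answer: -525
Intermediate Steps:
Z(x) = 0
-75*((-2 - 3*(-3)) + Z(11)) = -75*((-2 - 3*(-3)) + 0) = -75*((-2 + 9) + 0) = -75*(7 + 0) = -75*7 = -525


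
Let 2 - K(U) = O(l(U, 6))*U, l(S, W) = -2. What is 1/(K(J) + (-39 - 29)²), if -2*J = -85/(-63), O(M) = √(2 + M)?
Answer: 1/4626 ≈ 0.00021617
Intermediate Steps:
J = -85/126 (J = -(-85)/(2*(-63)) = -(-85)*(-1)/(2*63) = -½*85/63 = -85/126 ≈ -0.67460)
K(U) = 2 (K(U) = 2 - √(2 - 2)*U = 2 - √0*U = 2 - 0*U = 2 - 1*0 = 2 + 0 = 2)
1/(K(J) + (-39 - 29)²) = 1/(2 + (-39 - 29)²) = 1/(2 + (-68)²) = 1/(2 + 4624) = 1/4626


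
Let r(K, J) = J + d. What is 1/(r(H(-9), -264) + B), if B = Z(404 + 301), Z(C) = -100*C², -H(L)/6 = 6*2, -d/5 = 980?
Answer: -1/49707664 ≈ -2.0118e-8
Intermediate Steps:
d = -4900 (d = -5*980 = -4900)
H(L) = -72 (H(L) = -36*2 = -6*12 = -72)
r(K, J) = -4900 + J (r(K, J) = J - 4900 = -4900 + J)
B = -49702500 (B = -100*(404 + 301)² = -100*705² = -100*497025 = -49702500)
1/(r(H(-9), -264) + B) = 1/((-4900 - 264) - 49702500) = 1/(-5164 - 49702500) = 1/(-49707664) = -1/49707664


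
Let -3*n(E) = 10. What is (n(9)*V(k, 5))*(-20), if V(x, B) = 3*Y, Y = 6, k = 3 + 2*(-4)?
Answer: 1200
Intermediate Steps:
k = -5 (k = 3 - 8 = -5)
n(E) = -10/3 (n(E) = -1/3*10 = -10/3)
V(x, B) = 18 (V(x, B) = 3*6 = 18)
(n(9)*V(k, 5))*(-20) = -10/3*18*(-20) = -60*(-20) = 1200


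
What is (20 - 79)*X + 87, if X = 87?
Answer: -5046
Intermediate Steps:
(20 - 79)*X + 87 = (20 - 79)*87 + 87 = -59*87 + 87 = -5133 + 87 = -5046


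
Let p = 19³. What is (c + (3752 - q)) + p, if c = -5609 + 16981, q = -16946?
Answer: 38929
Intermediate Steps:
c = 11372
p = 6859
(c + (3752 - q)) + p = (11372 + (3752 - 1*(-16946))) + 6859 = (11372 + (3752 + 16946)) + 6859 = (11372 + 20698) + 6859 = 32070 + 6859 = 38929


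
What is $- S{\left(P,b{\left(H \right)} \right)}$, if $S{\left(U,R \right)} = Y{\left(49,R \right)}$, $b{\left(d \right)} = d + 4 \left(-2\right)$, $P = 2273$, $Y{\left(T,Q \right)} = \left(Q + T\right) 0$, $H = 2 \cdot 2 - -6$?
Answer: $0$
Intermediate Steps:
$H = 10$ ($H = 4 + 6 = 10$)
$Y{\left(T,Q \right)} = 0$
$b{\left(d \right)} = -8 + d$ ($b{\left(d \right)} = d - 8 = -8 + d$)
$S{\left(U,R \right)} = 0$
$- S{\left(P,b{\left(H \right)} \right)} = \left(-1\right) 0 = 0$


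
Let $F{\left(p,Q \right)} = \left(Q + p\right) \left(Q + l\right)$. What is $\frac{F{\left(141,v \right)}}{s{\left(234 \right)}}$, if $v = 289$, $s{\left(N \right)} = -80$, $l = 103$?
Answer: $-2107$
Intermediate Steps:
$F{\left(p,Q \right)} = \left(103 + Q\right) \left(Q + p\right)$ ($F{\left(p,Q \right)} = \left(Q + p\right) \left(Q + 103\right) = \left(Q + p\right) \left(103 + Q\right) = \left(103 + Q\right) \left(Q + p\right)$)
$\frac{F{\left(141,v \right)}}{s{\left(234 \right)}} = \frac{289^{2} + 103 \cdot 289 + 103 \cdot 141 + 289 \cdot 141}{-80} = \left(83521 + 29767 + 14523 + 40749\right) \left(- \frac{1}{80}\right) = 168560 \left(- \frac{1}{80}\right) = -2107$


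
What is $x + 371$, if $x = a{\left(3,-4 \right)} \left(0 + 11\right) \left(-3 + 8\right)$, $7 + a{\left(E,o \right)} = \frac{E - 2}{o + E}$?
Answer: $-69$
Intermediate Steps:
$a{\left(E,o \right)} = -7 + \frac{-2 + E}{E + o}$ ($a{\left(E,o \right)} = -7 + \frac{E - 2}{o + E} = -7 + \frac{E - 2}{E + o} = -7 + \frac{-2 + E}{E + o}$)
$x = -440$ ($x = \frac{-2 - -28 - 18}{3 - 4} \left(0 + 11\right) \left(-3 + 8\right) = \frac{-2 + 28 - 18}{-1} \cdot 11 \cdot 5 = \left(-1\right) 8 \cdot 55 = \left(-8\right) 55 = -440$)
$x + 371 = -440 + 371 = -69$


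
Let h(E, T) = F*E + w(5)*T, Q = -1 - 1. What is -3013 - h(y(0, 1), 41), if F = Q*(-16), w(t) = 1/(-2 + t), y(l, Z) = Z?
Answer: -9176/3 ≈ -3058.7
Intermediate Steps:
Q = -2
F = 32 (F = -2*(-16) = 32)
h(E, T) = 32*E + T/3 (h(E, T) = 32*E + T/(-2 + 5) = 32*E + T/3)
-3013 - h(y(0, 1), 41) = -3013 - (32*1 + (⅓)*41) = -3013 - (32 + 41/3) = -3013 - 1*137/3 = -3013 - 137/3 = -9176/3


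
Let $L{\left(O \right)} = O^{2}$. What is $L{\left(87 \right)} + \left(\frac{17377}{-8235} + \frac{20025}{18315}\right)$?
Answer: $\frac{25365193141}{3351645} \approx 7568.0$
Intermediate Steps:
$L{\left(87 \right)} + \left(\frac{17377}{-8235} + \frac{20025}{18315}\right) = 87^{2} + \left(\frac{17377}{-8235} + \frac{20025}{18315}\right) = 7569 + \left(17377 \left(- \frac{1}{8235}\right) + 20025 \cdot \frac{1}{18315}\right) = 7569 + \left(- \frac{17377}{8235} + \frac{445}{407}\right) = 7569 - \frac{3407864}{3351645} = \frac{25365193141}{3351645}$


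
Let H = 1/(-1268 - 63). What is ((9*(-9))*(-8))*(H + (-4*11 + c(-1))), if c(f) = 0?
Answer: -37950120/1331 ≈ -28513.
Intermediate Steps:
H = -1/1331 (H = 1/(-1331) = -1/1331 ≈ -0.00075131)
((9*(-9))*(-8))*(H + (-4*11 + c(-1))) = ((9*(-9))*(-8))*(-1/1331 + (-4*11 + 0)) = (-81*(-8))*(-1/1331 + (-44 + 0)) = 648*(-1/1331 - 44) = 648*(-58565/1331) = -37950120/1331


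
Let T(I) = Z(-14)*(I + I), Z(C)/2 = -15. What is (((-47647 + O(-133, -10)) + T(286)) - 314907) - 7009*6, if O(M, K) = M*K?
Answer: -420438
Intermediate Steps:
Z(C) = -30 (Z(C) = 2*(-15) = -30)
O(M, K) = K*M
T(I) = -60*I (T(I) = -30*(I + I) = -60*I)
(((-47647 + O(-133, -10)) + T(286)) - 314907) - 7009*6 = (((-47647 - 10*(-133)) - 60*286) - 314907) - 7009*6 = (((-47647 + 1330) - 17160) - 314907) - 42054 = ((-46317 - 17160) - 314907) - 42054 = (-63477 - 314907) - 42054 = -378384 - 42054 = -420438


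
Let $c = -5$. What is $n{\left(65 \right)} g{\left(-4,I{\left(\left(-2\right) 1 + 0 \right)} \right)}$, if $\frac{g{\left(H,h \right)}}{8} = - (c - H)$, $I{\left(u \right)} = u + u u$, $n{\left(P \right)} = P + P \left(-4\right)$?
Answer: $-1560$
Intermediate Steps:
$n{\left(P \right)} = - 3 P$ ($n{\left(P \right)} = P - 4 P = - 3 P$)
$I{\left(u \right)} = u + u^{2}$
$g{\left(H,h \right)} = 40 + 8 H$ ($g{\left(H,h \right)} = 8 \left(- (-5 - H)\right) = 8 \left(5 + H\right) = 40 + 8 H$)
$n{\left(65 \right)} g{\left(-4,I{\left(\left(-2\right) 1 + 0 \right)} \right)} = \left(-3\right) 65 \left(40 + 8 \left(-4\right)\right) = - 195 \left(40 - 32\right) = \left(-195\right) 8 = -1560$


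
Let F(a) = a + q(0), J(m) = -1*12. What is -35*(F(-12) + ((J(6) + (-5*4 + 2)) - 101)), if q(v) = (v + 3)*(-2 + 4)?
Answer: 4795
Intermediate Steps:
J(m) = -12
q(v) = 6 + 2*v (q(v) = (3 + v)*2 = 6 + 2*v)
F(a) = 6 + a (F(a) = a + (6 + 2*0) = a + (6 + 0) = a + 6 = 6 + a)
-35*(F(-12) + ((J(6) + (-5*4 + 2)) - 101)) = -35*((6 - 12) + ((-12 + (-5*4 + 2)) - 101)) = -35*(-6 + ((-12 + (-20 + 2)) - 101)) = -35*(-6 + ((-12 - 18) - 101)) = -35*(-6 + (-30 - 101)) = -35*(-6 - 131) = -35*(-137) = 4795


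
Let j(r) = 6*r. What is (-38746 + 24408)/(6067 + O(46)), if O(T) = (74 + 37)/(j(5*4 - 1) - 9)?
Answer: -250915/106191 ≈ -2.3629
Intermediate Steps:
O(T) = 37/35 (O(T) = (74 + 37)/(6*(5*4 - 1) - 9) = 111/(6*(20 - 1) - 9) = 111/(6*19 - 9) = 111/(114 - 9) = 111/105 = 111*(1/105) = 37/35)
(-38746 + 24408)/(6067 + O(46)) = (-38746 + 24408)/(6067 + 37/35) = -14338/212382/35 = -14338*35/212382 = -250915/106191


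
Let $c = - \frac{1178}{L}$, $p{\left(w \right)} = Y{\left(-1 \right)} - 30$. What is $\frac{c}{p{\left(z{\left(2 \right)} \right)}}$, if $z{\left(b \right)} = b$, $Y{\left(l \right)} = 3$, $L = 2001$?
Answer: $\frac{1178}{54027} \approx 0.021804$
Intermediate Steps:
$p{\left(w \right)} = -27$ ($p{\left(w \right)} = 3 - 30 = -27$)
$c = - \frac{1178}{2001} \approx -0.58871$
$\frac{c}{p{\left(z{\left(2 \right)} \right)}} = - \frac{1178}{2001 \left(-27\right)} = \left(- \frac{1178}{2001}\right) \left(- \frac{1}{27}\right) = \frac{1178}{54027}$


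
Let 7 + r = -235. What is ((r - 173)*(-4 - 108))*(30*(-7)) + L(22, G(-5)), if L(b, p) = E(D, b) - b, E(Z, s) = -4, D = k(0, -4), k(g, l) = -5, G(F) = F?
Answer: -9760826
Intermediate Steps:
r = -242 (r = -7 - 235 = -242)
D = -5
L(b, p) = -4 - b
((r - 173)*(-4 - 108))*(30*(-7)) + L(22, G(-5)) = ((-242 - 173)*(-4 - 108))*(30*(-7)) + (-4 - 1*22) = -415*(-112)*(-210) + (-4 - 22) = 46480*(-210) - 26 = -9760800 - 26 = -9760826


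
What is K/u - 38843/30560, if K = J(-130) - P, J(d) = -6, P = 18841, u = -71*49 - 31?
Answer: 43962539/10726560 ≈ 4.0985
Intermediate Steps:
u = -3510 (u = -3479 - 31 = -3510)
K = -18847 (K = -6 - 1*18841 = -6 - 18841 = -18847)
K/u - 38843/30560 = -18847/(-3510) - 38843/30560 = -18847*(-1/3510) - 38843*1/30560 = 18847/3510 - 38843/30560 = 43962539/10726560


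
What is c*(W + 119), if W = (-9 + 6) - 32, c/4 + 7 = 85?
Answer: 26208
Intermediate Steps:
c = 312 (c = -28 + 4*85 = -28 + 340 = 312)
W = -35 (W = -3 - 32 = -35)
c*(W + 119) = 312*(-35 + 119) = 312*84 = 26208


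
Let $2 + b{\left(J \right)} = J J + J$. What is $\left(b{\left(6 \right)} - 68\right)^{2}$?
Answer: $784$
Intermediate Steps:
$b{\left(J \right)} = -2 + J + J^{2}$ ($b{\left(J \right)} = -2 + \left(J J + J\right) = -2 + \left(J^{2} + J\right) = -2 + \left(J + J^{2}\right) = -2 + J + J^{2}$)
$\left(b{\left(6 \right)} - 68\right)^{2} = \left(\left(-2 + 6 + 6^{2}\right) - 68\right)^{2} = \left(\left(-2 + 6 + 36\right) - 68\right)^{2} = \left(40 - 68\right)^{2} = \left(-28\right)^{2} = 784$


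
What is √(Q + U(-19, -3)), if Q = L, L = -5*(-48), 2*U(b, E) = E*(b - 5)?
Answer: 2*√69 ≈ 16.613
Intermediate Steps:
U(b, E) = E*(-5 + b)/2 (U(b, E) = (E*(b - 5))/2 = (E*(-5 + b))/2 = E*(-5 + b)/2)
L = 240
Q = 240
√(Q + U(-19, -3)) = √(240 + (½)*(-3)*(-5 - 19)) = √(240 + (½)*(-3)*(-24)) = √(240 + 36) = √276 = 2*√69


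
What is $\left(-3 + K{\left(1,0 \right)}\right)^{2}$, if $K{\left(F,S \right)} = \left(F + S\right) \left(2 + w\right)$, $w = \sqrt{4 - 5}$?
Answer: $\left(1 - i\right)^{2} \approx - 2.0 i$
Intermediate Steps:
$w = i$ ($w = \sqrt{-1} = i \approx 1.0 i$)
$K{\left(F,S \right)} = \left(2 + i\right) \left(F + S\right)$ ($K{\left(F,S \right)} = \left(F + S\right) \left(2 + i\right) = \left(2 + i\right) \left(F + S\right)$)
$\left(-3 + K{\left(1,0 \right)}\right)^{2} = \left(-3 + \left(2 + i\right) \left(1 + 0\right)\right)^{2} = \left(-3 + \left(2 + i\right) 1\right)^{2} = \left(-3 + \left(2 + i\right)\right)^{2} = \left(-1 + i\right)^{2}$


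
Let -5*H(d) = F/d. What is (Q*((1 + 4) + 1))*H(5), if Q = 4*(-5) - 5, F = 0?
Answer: 0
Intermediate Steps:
H(d) = 0 (H(d) = -0/d = -⅕*0 = 0)
Q = -25 (Q = -20 - 5 = -25)
(Q*((1 + 4) + 1))*H(5) = -25*((1 + 4) + 1)*0 = -25*(5 + 1)*0 = -25*6*0 = -150*0 = 0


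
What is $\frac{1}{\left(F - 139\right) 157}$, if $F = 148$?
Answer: $\frac{1}{1413} \approx 0.00070771$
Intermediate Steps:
$\frac{1}{\left(F - 139\right) 157} = \frac{1}{\left(148 - 139\right) 157} = \frac{1}{9 \cdot 157} = \frac{1}{1413}$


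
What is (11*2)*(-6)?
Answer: -132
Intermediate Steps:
(11*2)*(-6) = 22*(-6) = -132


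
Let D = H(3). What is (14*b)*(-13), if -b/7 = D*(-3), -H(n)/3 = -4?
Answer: -45864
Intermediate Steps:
H(n) = 12 (H(n) = -3*(-4) = 12)
D = 12
b = 252 (b = -84*(-3) = -7*(-36) = 252)
(14*b)*(-13) = (14*252)*(-13) = 3528*(-13) = -45864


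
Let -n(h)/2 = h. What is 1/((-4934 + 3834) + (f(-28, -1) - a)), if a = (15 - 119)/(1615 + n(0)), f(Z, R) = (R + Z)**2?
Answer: -1615/418181 ≈ -0.0038620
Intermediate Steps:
n(h) = -2*h
a = -104/1615 (a = (15 - 119)/(1615 - 2*0) = -104/(1615 + 0) = -104/1615 ≈ -0.064396)
1/((-4934 + 3834) + (f(-28, -1) - a)) = 1/((-4934 + 3834) + ((-1 - 28)**2 - 1*(-104/1615))) = 1/(-1100 + ((-29)**2 + 104/1615)) = 1/(-1100 + (841 + 104/1615)) = 1/(-1100 + 1358319/1615) = 1/(-418181/1615) = -1615/418181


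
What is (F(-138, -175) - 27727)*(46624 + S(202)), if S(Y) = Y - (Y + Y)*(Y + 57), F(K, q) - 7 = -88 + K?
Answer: 1615558260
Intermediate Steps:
F(K, q) = -81 + K (F(K, q) = 7 + (-88 + K) = -81 + K)
S(Y) = Y - 2*Y*(57 + Y)
(F(-138, -175) - 27727)*(46624 + S(202)) = ((-81 - 138) - 27727)*(46624 - 1*202*(113 + 2*202)) = (-219 - 27727)*(46624 - 1*202*(113 + 404)) = -27946*(46624 - 1*202*517) = -27946*(46624 - 104434) = -27946*(-57810) = 1615558260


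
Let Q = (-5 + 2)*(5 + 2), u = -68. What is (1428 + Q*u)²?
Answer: 8156736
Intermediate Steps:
Q = -21 (Q = -3*7 = -21)
(1428 + Q*u)² = (1428 - 21*(-68))² = (1428 + 1428)² = 2856² = 8156736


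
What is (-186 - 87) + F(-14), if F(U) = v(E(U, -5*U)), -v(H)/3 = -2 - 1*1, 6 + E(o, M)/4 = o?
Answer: -264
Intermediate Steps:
E(o, M) = -24 + 4*o
v(H) = 9 (v(H) = -3*(-2 - 1*1) = -3*(-2 - 1) = -3*(-3) = 9)
F(U) = 9
(-186 - 87) + F(-14) = (-186 - 87) + 9 = -273 + 9 = -264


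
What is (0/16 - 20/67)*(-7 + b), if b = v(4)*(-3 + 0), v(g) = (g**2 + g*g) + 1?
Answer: 2120/67 ≈ 31.642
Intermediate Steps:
v(g) = 1 + 2*g**2 (v(g) = (g**2 + g**2) + 1 = 2*g**2 + 1 = 1 + 2*g**2)
b = -99 (b = (1 + 2*4**2)*(-3 + 0) = (1 + 2*16)*(-3) = (1 + 32)*(-3) = 33*(-3) = -99)
(0/16 - 20/67)*(-7 + b) = (0/16 - 20/67)*(-7 - 99) = (0*(1/16) - 20*1/67)*(-106) = (0 - 20/67)*(-106) = -20/67*(-106) = 2120/67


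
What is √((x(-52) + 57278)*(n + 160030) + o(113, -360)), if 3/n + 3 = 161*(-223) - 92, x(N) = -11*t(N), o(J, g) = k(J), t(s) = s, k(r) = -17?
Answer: √2999173025710484258/17999 ≈ 96217.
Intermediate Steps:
o(J, g) = -17
x(N) = -11*N
n = -3/35998 (n = 3/(-3 + (161*(-223) - 92)) = 3/(-3 + (-35903 - 92)) = 3/(-3 - 35995) = 3/(-35998) = 3*(-1/35998) = -3/35998 ≈ -8.3338e-5)
√((x(-52) + 57278)*(n + 160030) + o(113, -360)) = √((-11*(-52) + 57278)*(-3/35998 + 160030) - 17) = √((572 + 57278)*(5760759937/35998) - 17) = √(57850*(5760759937/35998) - 17) = √(166629981177725/17999 - 17) = √(166629980871742/17999) = √2999173025710484258/17999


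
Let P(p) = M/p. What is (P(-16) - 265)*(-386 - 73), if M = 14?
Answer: 976293/8 ≈ 1.2204e+5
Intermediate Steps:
P(p) = 14/p
(P(-16) - 265)*(-386 - 73) = (14/(-16) - 265)*(-386 - 73) = (14*(-1/16) - 265)*(-459) = (-7/8 - 265)*(-459) = -2127/8*(-459) = 976293/8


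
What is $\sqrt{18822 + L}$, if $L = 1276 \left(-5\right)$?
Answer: $\sqrt{12442} \approx 111.54$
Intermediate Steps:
$L = -6380$
$\sqrt{18822 + L} = \sqrt{18822 - 6380} = \sqrt{12442}$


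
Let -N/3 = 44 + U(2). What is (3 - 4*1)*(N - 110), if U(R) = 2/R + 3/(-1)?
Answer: 236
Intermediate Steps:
U(R) = -3 + 2/R (U(R) = 2/R + 3*(-1) = 2/R - 3 = -3 + 2/R)
N = -126 (N = -3*(44 + (-3 + 2/2)) = -3*(44 + (-3 + 2*(½))) = -3*(44 + (-3 + 1)) = -3*(44 - 2) = -3*42 = -126)
(3 - 4*1)*(N - 110) = (3 - 4*1)*(-126 - 110) = (3 - 4)*(-236) = -1*(-236) = 236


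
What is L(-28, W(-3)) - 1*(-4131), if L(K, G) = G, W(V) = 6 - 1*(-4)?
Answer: 4141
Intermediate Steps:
W(V) = 10 (W(V) = 6 + 4 = 10)
L(-28, W(-3)) - 1*(-4131) = 10 - 1*(-4131) = 10 + 4131 = 4141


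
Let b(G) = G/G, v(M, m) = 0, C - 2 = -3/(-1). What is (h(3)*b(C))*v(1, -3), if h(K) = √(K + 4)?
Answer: 0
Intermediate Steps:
C = 5 (C = 2 - 3/(-1) = 2 - 3*(-1) = 2 + 3 = 5)
h(K) = √(4 + K)
b(G) = 1
(h(3)*b(C))*v(1, -3) = (√(4 + 3)*1)*0 = (√7*1)*0 = √7*0 = 0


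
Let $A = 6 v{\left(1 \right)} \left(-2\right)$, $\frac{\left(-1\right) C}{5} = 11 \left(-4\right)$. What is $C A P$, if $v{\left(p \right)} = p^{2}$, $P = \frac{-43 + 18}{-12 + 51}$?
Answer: $\frac{22000}{13} \approx 1692.3$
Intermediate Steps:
$P = - \frac{25}{39} \approx -0.64103$
$C = 220$ ($C = - 5 \cdot 11 \left(-4\right) = \left(-5\right) \left(-44\right) = 220$)
$A = -12$ ($A = 6 \cdot 1^{2} \left(-2\right) = 6 \cdot 1 \left(-2\right) = 6 \left(-2\right) = -12$)
$C A P = 220 \left(-12\right) \left(- \frac{25}{39}\right) = \left(-2640\right) \left(- \frac{25}{39}\right) = \frac{22000}{13}$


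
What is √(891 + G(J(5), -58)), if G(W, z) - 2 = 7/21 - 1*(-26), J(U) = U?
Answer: √8274/3 ≈ 30.320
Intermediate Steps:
G(W, z) = 85/3 (G(W, z) = 2 + (7/21 - 1*(-26)) = 2 + (7*(1/21) + 26) = 2 + (⅓ + 26) = 2 + 79/3 = 85/3)
√(891 + G(J(5), -58)) = √(891 + 85/3) = √(2758/3) = √8274/3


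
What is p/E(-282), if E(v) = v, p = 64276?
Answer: -32138/141 ≈ -227.93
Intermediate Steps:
p/E(-282) = 64276/(-282) = 64276*(-1/282) = -32138/141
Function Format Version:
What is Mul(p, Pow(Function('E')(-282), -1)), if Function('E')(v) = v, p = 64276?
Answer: Rational(-32138, 141) ≈ -227.93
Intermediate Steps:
Mul(p, Pow(Function('E')(-282), -1)) = Mul(64276, Pow(-282, -1)) = Mul(64276, Rational(-1, 282)) = Rational(-32138, 141)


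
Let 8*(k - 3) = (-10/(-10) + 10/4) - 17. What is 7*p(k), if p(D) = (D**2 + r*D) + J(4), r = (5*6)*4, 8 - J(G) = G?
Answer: 292495/256 ≈ 1142.6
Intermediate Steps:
k = 21/16 (k = 3 + ((-10/(-10) + 10/4) - 17)/8 = 3 + ((-10*(-1/10) + 10*(1/4)) - 17)/8 = 3 + ((1 + 5/2) - 17)/8 = 3 + (7/2 - 17)/8 = 3 + (1/8)*(-27/2) = 3 - 27/16 = 21/16 ≈ 1.3125)
J(G) = 8 - G
r = 120 (r = 30*4 = 120)
p(D) = 4 + D**2 + 120*D (p(D) = (D**2 + 120*D) + (8 - 1*4) = (D**2 + 120*D) + (8 - 4) = (D**2 + 120*D) + 4 = 4 + D**2 + 120*D)
7*p(k) = 7*(4 + (21/16)**2 + 120*(21/16)) = 7*(4 + 441/256 + 315/2) = 7*(41785/256) = 292495/256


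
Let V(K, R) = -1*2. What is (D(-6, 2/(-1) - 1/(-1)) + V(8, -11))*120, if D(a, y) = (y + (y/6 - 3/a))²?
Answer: -560/3 ≈ -186.67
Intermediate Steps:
V(K, R) = -2
D(a, y) = (-3/a + 7*y/6)² (D(a, y) = (y + (y*(⅙) - 3/a))² = (y + (y/6 - 3/a))² = (y + (-3/a + y/6))² = (-3/a + 7*y/6)²)
(D(-6, 2/(-1) - 1/(-1)) + V(8, -11))*120 = ((1/36)*(-18 + 7*(-6)*(2/(-1) - 1/(-1)))²/(-6)² - 2)*120 = ((1/36)*(1/36)*(-18 + 7*(-6)*(2*(-1) - 1*(-1)))² - 2)*120 = ((1/36)*(1/36)*(-18 + 7*(-6)*(-2 + 1))² - 2)*120 = ((1/36)*(1/36)*(-18 + 7*(-6)*(-1))² - 2)*120 = ((1/36)*(1/36)*(-18 + 42)² - 2)*120 = ((1/36)*(1/36)*24² - 2)*120 = ((1/36)*(1/36)*576 - 2)*120 = (4/9 - 2)*120 = -14/9*120 = -560/3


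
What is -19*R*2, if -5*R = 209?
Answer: 7942/5 ≈ 1588.4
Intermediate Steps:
R = -209/5 (R = -1/5*209 = -209/5 ≈ -41.800)
-19*R*2 = -19*(-209/5)*2 = (3971/5)*2 = 7942/5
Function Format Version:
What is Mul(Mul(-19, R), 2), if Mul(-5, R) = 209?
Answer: Rational(7942, 5) ≈ 1588.4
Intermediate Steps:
R = Rational(-209, 5) (R = Mul(Rational(-1, 5), 209) = Rational(-209, 5) ≈ -41.800)
Mul(Mul(-19, R), 2) = Mul(Mul(-19, Rational(-209, 5)), 2) = Mul(Rational(3971, 5), 2) = Rational(7942, 5)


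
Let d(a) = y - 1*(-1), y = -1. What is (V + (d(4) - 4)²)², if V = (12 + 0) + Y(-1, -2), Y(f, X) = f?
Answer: 729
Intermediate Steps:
V = 11 (V = (12 + 0) - 1 = 12 - 1 = 11)
d(a) = 0 (d(a) = -1 - 1*(-1) = -1 + 1 = 0)
(V + (d(4) - 4)²)² = (11 + (0 - 4)²)² = (11 + (-4)²)² = (11 + 16)² = 27² = 729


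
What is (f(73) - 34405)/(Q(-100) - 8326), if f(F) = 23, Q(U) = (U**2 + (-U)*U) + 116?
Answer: 17191/4105 ≈ 4.1878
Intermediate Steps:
Q(U) = 116 (Q(U) = (U**2 - U**2) + 116 = 0 + 116 = 116)
(f(73) - 34405)/(Q(-100) - 8326) = (23 - 34405)/(116 - 8326) = -34382/(-8210) = -34382*(-1/8210) = 17191/4105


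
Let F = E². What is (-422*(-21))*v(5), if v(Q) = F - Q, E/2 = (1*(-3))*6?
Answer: 11440842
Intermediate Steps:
E = -36 (E = 2*((1*(-3))*6) = 2*(-3*6) = 2*(-18) = -36)
F = 1296 (F = (-36)² = 1296)
v(Q) = 1296 - Q
(-422*(-21))*v(5) = (-422*(-21))*(1296 - 1*5) = 8862*(1296 - 5) = 8862*1291 = 11440842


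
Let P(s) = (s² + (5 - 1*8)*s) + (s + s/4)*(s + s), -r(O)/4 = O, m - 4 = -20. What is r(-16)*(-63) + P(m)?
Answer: -3088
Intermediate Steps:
m = -16 (m = 4 - 20 = -16)
r(O) = -4*O
P(s) = -3*s + 7*s²/2 (P(s) = (s² + (5 - 8)*s) + (s + s*(¼))*(2*s) = (s² - 3*s) + (s + s/4)*(2*s) = (s² - 3*s) + (5*s/4)*(2*s) = (s² - 3*s) + 5*s²/2 = -3*s + 7*s²/2)
r(-16)*(-63) + P(m) = -4*(-16)*(-63) + (½)*(-16)*(-6 + 7*(-16)) = 64*(-63) + (½)*(-16)*(-6 - 112) = -4032 + (½)*(-16)*(-118) = -4032 + 944 = -3088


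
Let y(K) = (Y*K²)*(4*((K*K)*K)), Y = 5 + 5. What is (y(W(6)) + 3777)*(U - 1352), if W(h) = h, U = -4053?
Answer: -1701585885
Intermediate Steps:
Y = 10
y(K) = 40*K⁵ (y(K) = (10*K²)*(4*((K*K)*K)) = (10*K²)*(4*(K²*K)) = (10*K²)*(4*K³) = 40*K⁵)
(y(W(6)) + 3777)*(U - 1352) = (40*6⁵ + 3777)*(-4053 - 1352) = (40*7776 + 3777)*(-5405) = (311040 + 3777)*(-5405) = 314817*(-5405) = -1701585885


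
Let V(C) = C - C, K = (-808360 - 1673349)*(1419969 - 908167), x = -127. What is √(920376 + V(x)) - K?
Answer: 1270143629618 + 6*√25566 ≈ 1.2701e+12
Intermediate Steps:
K = -1270143629618 (K = -2481709*511802 = -1270143629618)
V(C) = 0
√(920376 + V(x)) - K = √(920376 + 0) - 1*(-1270143629618) = √920376 + 1270143629618 = 6*√25566 + 1270143629618 = 1270143629618 + 6*√25566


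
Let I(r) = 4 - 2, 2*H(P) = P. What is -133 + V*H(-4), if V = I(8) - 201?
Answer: 265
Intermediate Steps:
H(P) = P/2
I(r) = 2
V = -199 (V = 2 - 201 = -199)
-133 + V*H(-4) = -133 - 199*(-4)/2 = -133 - 199*(-2) = -133 + 398 = 265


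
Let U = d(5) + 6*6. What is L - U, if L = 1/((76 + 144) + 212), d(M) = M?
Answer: -17711/432 ≈ -40.998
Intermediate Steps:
L = 1/432 (L = 1/(220 + 212) = 1/432 ≈ 0.0023148)
U = 41 (U = 5 + 6*6 = 5 + 36 = 41)
L - U = 1/432 - 1*41 = 1/432 - 41 = -17711/432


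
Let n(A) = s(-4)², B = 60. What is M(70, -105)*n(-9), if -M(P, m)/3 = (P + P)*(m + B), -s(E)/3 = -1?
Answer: 170100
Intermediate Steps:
s(E) = 3 (s(E) = -3*(-1) = 3)
n(A) = 9 (n(A) = 3² = 9)
M(P, m) = -6*P*(60 + m) (M(P, m) = -3*(P + P)*(m + 60) = -3*2*P*(60 + m) = -6*P*(60 + m))
M(70, -105)*n(-9) = -6*70*(60 - 105)*9 = -6*70*(-45)*9 = 18900*9 = 170100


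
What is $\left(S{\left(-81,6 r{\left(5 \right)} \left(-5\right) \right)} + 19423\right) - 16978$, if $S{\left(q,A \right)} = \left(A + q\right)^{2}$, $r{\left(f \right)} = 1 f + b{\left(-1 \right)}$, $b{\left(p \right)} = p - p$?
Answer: $55806$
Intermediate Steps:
$b{\left(p \right)} = 0$
$r{\left(f \right)} = f$ ($r{\left(f \right)} = 1 f + 0 = f + 0 = f$)
$\left(S{\left(-81,6 r{\left(5 \right)} \left(-5\right) \right)} + 19423\right) - 16978 = \left(\left(6 \cdot 5 \left(-5\right) - 81\right)^{2} + 19423\right) - 16978 = \left(\left(30 \left(-5\right) - 81\right)^{2} + 19423\right) - 16978 = \left(\left(-150 - 81\right)^{2} + 19423\right) - 16978 = \left(\left(-231\right)^{2} + 19423\right) - 16978 = \left(53361 + 19423\right) - 16978 = 72784 - 16978 = 55806$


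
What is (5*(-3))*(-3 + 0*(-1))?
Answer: 45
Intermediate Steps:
(5*(-3))*(-3 + 0*(-1)) = -15*(-3 + 0) = -15*(-3) = 45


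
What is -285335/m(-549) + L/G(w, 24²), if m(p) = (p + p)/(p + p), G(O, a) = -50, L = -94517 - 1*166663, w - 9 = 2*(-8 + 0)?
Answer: -1400557/5 ≈ -2.8011e+5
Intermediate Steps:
w = -7 (w = 9 + 2*(-8 + 0) = 9 + 2*(-8) = 9 - 16 = -7)
L = -261180 (L = -94517 - 166663 = -261180)
m(p) = 1 (m(p) = (2*p)/((2*p)) = (2*p)*(1/(2*p)) = 1)
-285335/m(-549) + L/G(w, 24²) = -285335/1 - 261180/(-50) = -285335*1 - 261180*(-1/50) = -285335 + 26118/5 = -1400557/5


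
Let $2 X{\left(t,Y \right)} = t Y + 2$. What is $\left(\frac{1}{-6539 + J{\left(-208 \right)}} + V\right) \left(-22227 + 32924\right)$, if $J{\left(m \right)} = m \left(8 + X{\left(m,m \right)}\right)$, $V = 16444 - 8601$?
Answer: $\frac{378194583813360}{4507867} \approx 8.3897 \cdot 10^{7}$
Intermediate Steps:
$X{\left(t,Y \right)} = 1 + \frac{Y t}{2}$ ($X{\left(t,Y \right)} = \frac{t Y + 2}{2} = \frac{Y t + 2}{2} = \frac{2 + Y t}{2} = 1 + \frac{Y t}{2}$)
$V = 7843$
$J{\left(m \right)} = m \left(9 + \frac{m^{2}}{2}\right)$ ($J{\left(m \right)} = m \left(8 + \left(1 + \frac{m m}{2}\right)\right) = m \left(8 + \left(1 + \frac{m^{2}}{2}\right)\right) = m \left(9 + \frac{m^{2}}{2}\right)$)
$\left(\frac{1}{-6539 + J{\left(-208 \right)}} + V\right) \left(-22227 + 32924\right) = \left(\frac{1}{-6539 + \frac{1}{2} \left(-208\right) \left(18 + \left(-208\right)^{2}\right)} + 7843\right) \left(-22227 + 32924\right) = \left(\frac{1}{-6539 + \frac{1}{2} \left(-208\right) \left(18 + 43264\right)} + 7843\right) 10697 = \left(\frac{1}{-6539 + \frac{1}{2} \left(-208\right) 43282} + 7843\right) 10697 = \left(\frac{1}{-6539 - 4501328} + 7843\right) 10697 = \left(\frac{1}{-4507867} + 7843\right) 10697 = \left(- \frac{1}{4507867} + 7843\right) 10697 = \frac{35355200880}{4507867} \cdot 10697 = \frac{378194583813360}{4507867}$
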